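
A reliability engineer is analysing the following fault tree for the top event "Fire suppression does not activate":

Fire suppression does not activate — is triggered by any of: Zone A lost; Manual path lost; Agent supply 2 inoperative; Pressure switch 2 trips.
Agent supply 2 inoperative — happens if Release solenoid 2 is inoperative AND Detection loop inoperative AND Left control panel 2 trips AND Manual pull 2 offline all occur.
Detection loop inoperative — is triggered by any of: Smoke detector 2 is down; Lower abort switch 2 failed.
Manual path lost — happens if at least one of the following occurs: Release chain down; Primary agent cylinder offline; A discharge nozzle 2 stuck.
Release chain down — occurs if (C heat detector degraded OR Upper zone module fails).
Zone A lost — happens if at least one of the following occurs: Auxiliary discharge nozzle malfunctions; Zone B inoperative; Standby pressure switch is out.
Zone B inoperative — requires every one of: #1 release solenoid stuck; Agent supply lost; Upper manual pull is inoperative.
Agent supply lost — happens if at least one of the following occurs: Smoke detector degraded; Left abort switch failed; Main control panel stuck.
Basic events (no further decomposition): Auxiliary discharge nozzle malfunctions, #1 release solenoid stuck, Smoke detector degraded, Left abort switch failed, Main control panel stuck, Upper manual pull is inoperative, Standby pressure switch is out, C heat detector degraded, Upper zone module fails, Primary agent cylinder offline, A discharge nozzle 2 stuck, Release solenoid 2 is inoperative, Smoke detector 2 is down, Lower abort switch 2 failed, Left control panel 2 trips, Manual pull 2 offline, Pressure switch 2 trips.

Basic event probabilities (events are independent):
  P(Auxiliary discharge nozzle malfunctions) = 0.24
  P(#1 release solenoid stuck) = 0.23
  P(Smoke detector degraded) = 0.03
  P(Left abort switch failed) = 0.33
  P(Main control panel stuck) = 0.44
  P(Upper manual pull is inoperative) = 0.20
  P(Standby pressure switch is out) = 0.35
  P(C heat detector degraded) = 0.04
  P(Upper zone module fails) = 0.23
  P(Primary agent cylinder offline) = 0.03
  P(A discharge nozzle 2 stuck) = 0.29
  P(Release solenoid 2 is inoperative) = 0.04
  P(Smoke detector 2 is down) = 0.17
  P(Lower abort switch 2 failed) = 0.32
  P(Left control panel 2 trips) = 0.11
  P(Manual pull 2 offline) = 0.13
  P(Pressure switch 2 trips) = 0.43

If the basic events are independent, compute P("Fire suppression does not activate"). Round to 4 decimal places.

0.8609

P(Agent supply lost) [OR] = 1 − (1−0.03) × (1−0.33) × (1−0.44) = 0.636056
P(Zone B inoperative) [AND] = 0.23 × 0.636056 × 0.20 = 0.029259
P(Zone A lost) [OR] = 1 − (1−0.24) × (1−0.029259) × (1−0.35) = 0.520454
P(Release chain down) [OR] = 1 − (1−0.04) × (1−0.23) = 0.260800
P(Manual path lost) [OR] = 1 − (1−0.260800) × (1−0.03) × (1−0.29) = 0.490913
P(Detection loop inoperative) [OR] = 1 − (1−0.17) × (1−0.32) = 0.435600
P(Agent supply 2 inoperative) [AND] = 0.04 × 0.435600 × 0.11 × 0.13 = 0.000249
P(Fire suppression does not activate) [OR] = 1 − (1−0.520454) × (1−0.490913) × (1−0.000249) × (1−0.43) = 0.860880
Rounded to 4 decimal places: P(Fire suppression does not activate) ≈ 0.8609.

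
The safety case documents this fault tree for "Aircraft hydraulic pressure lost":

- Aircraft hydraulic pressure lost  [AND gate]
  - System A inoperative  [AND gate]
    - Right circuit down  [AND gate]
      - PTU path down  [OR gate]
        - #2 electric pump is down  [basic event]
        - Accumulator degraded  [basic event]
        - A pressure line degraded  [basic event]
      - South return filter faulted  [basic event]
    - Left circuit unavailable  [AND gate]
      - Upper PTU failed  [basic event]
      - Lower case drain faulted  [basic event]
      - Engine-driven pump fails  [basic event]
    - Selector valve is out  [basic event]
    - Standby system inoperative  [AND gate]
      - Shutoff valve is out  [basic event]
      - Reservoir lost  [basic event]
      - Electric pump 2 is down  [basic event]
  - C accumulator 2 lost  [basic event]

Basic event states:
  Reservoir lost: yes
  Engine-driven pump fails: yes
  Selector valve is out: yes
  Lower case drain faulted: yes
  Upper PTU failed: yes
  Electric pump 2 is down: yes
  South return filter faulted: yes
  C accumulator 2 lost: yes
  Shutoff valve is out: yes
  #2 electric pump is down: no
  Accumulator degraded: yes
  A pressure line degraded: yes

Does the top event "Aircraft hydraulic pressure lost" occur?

PTU path down [OR]: #2 electric pump is down=not, Accumulator degraded=occurs, A pressure line degraded=occurs → at least one input occurs → occurs.
Right circuit down [AND]: PTU path down=occurs, South return filter faulted=occurs → all inputs occur → occurs.
Left circuit unavailable [AND]: Upper PTU failed=occurs, Lower case drain faulted=occurs, Engine-driven pump fails=occurs → all inputs occur → occurs.
Standby system inoperative [AND]: Shutoff valve is out=occurs, Reservoir lost=occurs, Electric pump 2 is down=occurs → all inputs occur → occurs.
System A inoperative [AND]: Right circuit down=occurs, Left circuit unavailable=occurs, Selector valve is out=occurs, Standby system inoperative=occurs → all inputs occur → occurs.
Aircraft hydraulic pressure lost [AND]: System A inoperative=occurs, C accumulator 2 lost=occurs → all inputs occur → occurs.

Yes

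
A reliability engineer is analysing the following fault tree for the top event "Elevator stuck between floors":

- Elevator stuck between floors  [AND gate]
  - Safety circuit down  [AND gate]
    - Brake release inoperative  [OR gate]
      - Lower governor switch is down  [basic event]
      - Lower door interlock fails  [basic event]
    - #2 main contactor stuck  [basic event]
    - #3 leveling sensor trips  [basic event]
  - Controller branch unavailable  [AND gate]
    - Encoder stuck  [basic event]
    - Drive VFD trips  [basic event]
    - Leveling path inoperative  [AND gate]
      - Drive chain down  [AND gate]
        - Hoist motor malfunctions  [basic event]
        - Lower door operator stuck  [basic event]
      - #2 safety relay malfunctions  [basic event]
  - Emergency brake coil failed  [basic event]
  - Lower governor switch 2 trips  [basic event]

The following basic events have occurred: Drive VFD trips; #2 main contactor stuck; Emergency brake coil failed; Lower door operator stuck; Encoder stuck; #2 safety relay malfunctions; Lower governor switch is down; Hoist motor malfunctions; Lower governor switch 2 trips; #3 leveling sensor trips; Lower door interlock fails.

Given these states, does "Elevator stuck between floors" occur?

Yes

Brake release inoperative [OR]: Lower governor switch is down=occurs, Lower door interlock fails=occurs → at least one input occurs → occurs.
Safety circuit down [AND]: Brake release inoperative=occurs, #2 main contactor stuck=occurs, #3 leveling sensor trips=occurs → all inputs occur → occurs.
Drive chain down [AND]: Hoist motor malfunctions=occurs, Lower door operator stuck=occurs → all inputs occur → occurs.
Leveling path inoperative [AND]: Drive chain down=occurs, #2 safety relay malfunctions=occurs → all inputs occur → occurs.
Controller branch unavailable [AND]: Encoder stuck=occurs, Drive VFD trips=occurs, Leveling path inoperative=occurs → all inputs occur → occurs.
Elevator stuck between floors [AND]: Safety circuit down=occurs, Controller branch unavailable=occurs, Emergency brake coil failed=occurs, Lower governor switch 2 trips=occurs → all inputs occur → occurs.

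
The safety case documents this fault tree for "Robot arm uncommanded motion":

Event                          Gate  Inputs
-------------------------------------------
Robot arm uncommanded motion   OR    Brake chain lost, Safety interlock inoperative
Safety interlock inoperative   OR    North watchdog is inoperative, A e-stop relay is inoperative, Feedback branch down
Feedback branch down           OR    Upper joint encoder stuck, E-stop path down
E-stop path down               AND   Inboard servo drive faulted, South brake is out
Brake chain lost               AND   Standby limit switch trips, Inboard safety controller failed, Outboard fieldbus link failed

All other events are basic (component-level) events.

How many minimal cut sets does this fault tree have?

5

Brake chain lost [AND]: one cut set from each child combined → 1 × 1 × 1 = 1 cut set(s).
E-stop path down [AND]: one cut set from each child combined → 1 × 1 = 1 cut set(s).
Feedback branch down [OR]: union of children's cut sets → 2 cut set(s).
Safety interlock inoperative [OR]: union of children's cut sets → 4 cut set(s).
Robot arm uncommanded motion [OR]: union of children's cut sets → 5 cut set(s).
Minimal cut sets: {Inboard safety controller failed, Outboard fieldbus link failed, Standby limit switch trips}; {North watchdog is inoperative}; {A e-stop relay is inoperative}; {Upper joint encoder stuck}; {Inboard servo drive faulted, South brake is out}.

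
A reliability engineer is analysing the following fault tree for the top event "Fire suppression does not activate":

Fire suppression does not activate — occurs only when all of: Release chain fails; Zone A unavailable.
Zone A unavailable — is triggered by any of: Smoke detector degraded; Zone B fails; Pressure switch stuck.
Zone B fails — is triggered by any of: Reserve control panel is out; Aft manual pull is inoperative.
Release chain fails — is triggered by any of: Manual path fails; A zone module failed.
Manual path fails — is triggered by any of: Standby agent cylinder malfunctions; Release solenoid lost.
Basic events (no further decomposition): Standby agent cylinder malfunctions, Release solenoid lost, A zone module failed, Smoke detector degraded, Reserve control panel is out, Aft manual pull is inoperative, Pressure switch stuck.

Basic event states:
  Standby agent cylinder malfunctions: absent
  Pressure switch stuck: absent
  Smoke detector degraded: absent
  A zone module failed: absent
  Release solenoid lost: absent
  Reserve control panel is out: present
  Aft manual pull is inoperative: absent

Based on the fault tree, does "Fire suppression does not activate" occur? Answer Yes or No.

No

Manual path fails [OR]: Standby agent cylinder malfunctions=not, Release solenoid lost=not → no input occurs → does not occur.
Release chain fails [OR]: Manual path fails=not, A zone module failed=not → no input occurs → does not occur.
Zone B fails [OR]: Reserve control panel is out=occurs, Aft manual pull is inoperative=not → at least one input occurs → occurs.
Zone A unavailable [OR]: Smoke detector degraded=not, Zone B fails=occurs, Pressure switch stuck=not → at least one input occurs → occurs.
Fire suppression does not activate [AND]: Release chain fails=not, Zone A unavailable=occurs → not all inputs occur → does not occur.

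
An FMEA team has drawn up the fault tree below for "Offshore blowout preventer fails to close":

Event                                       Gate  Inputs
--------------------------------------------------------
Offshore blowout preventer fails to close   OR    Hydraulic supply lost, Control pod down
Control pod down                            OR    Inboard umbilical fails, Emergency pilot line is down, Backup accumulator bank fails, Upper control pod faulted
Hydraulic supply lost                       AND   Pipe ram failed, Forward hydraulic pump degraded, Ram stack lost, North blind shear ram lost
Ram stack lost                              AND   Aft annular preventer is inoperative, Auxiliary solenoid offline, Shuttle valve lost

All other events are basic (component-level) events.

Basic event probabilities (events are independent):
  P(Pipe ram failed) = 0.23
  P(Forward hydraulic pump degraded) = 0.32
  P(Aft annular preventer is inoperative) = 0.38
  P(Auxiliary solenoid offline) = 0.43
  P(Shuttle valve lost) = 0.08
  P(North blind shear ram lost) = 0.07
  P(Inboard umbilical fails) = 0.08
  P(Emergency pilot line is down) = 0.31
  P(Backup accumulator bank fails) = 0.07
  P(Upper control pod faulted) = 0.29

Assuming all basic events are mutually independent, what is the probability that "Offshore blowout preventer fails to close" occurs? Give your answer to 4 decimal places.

P(Ram stack lost) [AND] = 0.38 × 0.43 × 0.08 = 0.013072
P(Hydraulic supply lost) [AND] = 0.23 × 0.32 × 0.013072 × 0.07 = 0.000067
P(Control pod down) [OR] = 1 − (1−0.08) × (1−0.31) × (1−0.07) × (1−0.29) = 0.580842
P(Offshore blowout preventer fails to close) [OR] = 1 − (1−0.000067) × (1−0.580842) = 0.580870
Rounded to 4 decimal places: P(Offshore blowout preventer fails to close) ≈ 0.5809.

0.5809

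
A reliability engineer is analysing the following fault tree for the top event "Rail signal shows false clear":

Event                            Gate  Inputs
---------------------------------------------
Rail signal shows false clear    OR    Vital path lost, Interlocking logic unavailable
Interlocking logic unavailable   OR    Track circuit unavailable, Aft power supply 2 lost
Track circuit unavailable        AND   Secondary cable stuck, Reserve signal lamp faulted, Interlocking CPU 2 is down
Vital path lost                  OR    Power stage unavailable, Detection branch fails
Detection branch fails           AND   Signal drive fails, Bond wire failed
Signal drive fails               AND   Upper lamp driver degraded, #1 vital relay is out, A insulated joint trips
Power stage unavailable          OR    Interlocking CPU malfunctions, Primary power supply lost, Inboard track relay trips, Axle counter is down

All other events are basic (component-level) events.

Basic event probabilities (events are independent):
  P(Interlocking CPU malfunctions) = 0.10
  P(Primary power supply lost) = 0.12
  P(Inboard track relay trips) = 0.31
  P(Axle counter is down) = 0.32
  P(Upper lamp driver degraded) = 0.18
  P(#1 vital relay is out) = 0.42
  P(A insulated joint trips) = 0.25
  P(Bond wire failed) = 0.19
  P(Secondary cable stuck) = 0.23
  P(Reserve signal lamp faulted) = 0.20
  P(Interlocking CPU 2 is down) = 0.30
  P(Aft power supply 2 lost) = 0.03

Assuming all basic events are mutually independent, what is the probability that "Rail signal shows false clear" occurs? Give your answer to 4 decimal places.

P(Power stage unavailable) [OR] = 1 − (1−0.10) × (1−0.12) × (1−0.31) × (1−0.32) = 0.628394
P(Signal drive fails) [AND] = 0.18 × 0.42 × 0.25 = 0.018900
P(Detection branch fails) [AND] = 0.018900 × 0.19 = 0.003591
P(Vital path lost) [OR] = 1 − (1−0.628394) × (1−0.003591) = 0.629728
P(Track circuit unavailable) [AND] = 0.23 × 0.20 × 0.30 = 0.013800
P(Interlocking logic unavailable) [OR] = 1 − (1−0.013800) × (1−0.03) = 0.043386
P(Rail signal shows false clear) [OR] = 1 − (1−0.629728) × (1−0.043386) = 0.645793
Rounded to 4 decimal places: P(Rail signal shows false clear) ≈ 0.6458.

0.6458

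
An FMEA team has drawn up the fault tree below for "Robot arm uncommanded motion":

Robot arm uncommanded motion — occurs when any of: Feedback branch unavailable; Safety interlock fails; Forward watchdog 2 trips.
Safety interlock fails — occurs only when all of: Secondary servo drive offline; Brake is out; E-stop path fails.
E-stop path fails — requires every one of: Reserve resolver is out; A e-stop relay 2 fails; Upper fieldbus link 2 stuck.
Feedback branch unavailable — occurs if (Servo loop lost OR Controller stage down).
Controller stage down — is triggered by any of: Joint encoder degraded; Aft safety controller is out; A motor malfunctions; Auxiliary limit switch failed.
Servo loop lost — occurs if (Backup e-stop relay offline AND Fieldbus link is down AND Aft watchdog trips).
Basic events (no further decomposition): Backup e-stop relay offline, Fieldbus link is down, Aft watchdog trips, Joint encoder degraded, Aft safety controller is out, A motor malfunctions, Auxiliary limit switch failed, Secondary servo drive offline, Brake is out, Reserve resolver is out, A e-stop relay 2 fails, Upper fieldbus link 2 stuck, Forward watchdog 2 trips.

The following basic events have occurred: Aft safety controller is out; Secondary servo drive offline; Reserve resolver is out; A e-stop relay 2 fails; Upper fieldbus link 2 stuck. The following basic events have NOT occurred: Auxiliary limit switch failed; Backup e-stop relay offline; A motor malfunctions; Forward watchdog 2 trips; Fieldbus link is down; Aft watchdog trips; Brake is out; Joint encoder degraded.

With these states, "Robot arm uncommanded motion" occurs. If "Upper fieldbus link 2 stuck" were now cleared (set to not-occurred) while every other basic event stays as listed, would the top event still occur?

Counterfactual: set "Upper fieldbus link 2 stuck" to not occurred.
Servo loop lost [AND]: Backup e-stop relay offline=not, Fieldbus link is down=not, Aft watchdog trips=not → not all inputs occur → does not occur.
Controller stage down [OR]: Joint encoder degraded=not, Aft safety controller is out=occurs, A motor malfunctions=not, Auxiliary limit switch failed=not → at least one input occurs → occurs.
Feedback branch unavailable [OR]: Servo loop lost=not, Controller stage down=occurs → at least one input occurs → occurs.
E-stop path fails [AND]: Reserve resolver is out=occurs, A e-stop relay 2 fails=occurs, Upper fieldbus link 2 stuck=not → not all inputs occur → does not occur.
Safety interlock fails [AND]: Secondary servo drive offline=occurs, Brake is out=not, E-stop path fails=not → not all inputs occur → does not occur.
Robot arm uncommanded motion [OR]: Feedback branch unavailable=occurs, Safety interlock fails=not, Forward watchdog 2 trips=not → at least one input occurs → occurs.

Yes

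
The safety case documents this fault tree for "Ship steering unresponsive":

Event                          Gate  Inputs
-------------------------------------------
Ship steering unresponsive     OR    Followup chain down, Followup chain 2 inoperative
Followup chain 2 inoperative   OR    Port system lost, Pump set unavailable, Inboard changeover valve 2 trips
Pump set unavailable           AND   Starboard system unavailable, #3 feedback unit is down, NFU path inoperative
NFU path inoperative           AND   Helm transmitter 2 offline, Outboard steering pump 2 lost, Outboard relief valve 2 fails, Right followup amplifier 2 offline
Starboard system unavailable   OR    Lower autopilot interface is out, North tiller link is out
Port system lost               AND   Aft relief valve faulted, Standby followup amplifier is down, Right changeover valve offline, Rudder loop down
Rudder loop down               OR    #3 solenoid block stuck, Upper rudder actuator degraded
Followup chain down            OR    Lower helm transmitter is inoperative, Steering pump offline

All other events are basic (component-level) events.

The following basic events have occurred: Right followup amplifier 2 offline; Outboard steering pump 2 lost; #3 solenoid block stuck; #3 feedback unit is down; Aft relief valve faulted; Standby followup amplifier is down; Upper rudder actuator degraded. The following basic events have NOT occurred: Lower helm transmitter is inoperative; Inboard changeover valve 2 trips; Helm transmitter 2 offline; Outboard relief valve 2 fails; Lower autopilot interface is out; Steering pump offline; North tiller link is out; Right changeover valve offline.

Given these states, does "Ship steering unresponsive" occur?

No

Followup chain down [OR]: Lower helm transmitter is inoperative=not, Steering pump offline=not → no input occurs → does not occur.
Rudder loop down [OR]: #3 solenoid block stuck=occurs, Upper rudder actuator degraded=occurs → at least one input occurs → occurs.
Port system lost [AND]: Aft relief valve faulted=occurs, Standby followup amplifier is down=occurs, Right changeover valve offline=not, Rudder loop down=occurs → not all inputs occur → does not occur.
Starboard system unavailable [OR]: Lower autopilot interface is out=not, North tiller link is out=not → no input occurs → does not occur.
NFU path inoperative [AND]: Helm transmitter 2 offline=not, Outboard steering pump 2 lost=occurs, Outboard relief valve 2 fails=not, Right followup amplifier 2 offline=occurs → not all inputs occur → does not occur.
Pump set unavailable [AND]: Starboard system unavailable=not, #3 feedback unit is down=occurs, NFU path inoperative=not → not all inputs occur → does not occur.
Followup chain 2 inoperative [OR]: Port system lost=not, Pump set unavailable=not, Inboard changeover valve 2 trips=not → no input occurs → does not occur.
Ship steering unresponsive [OR]: Followup chain down=not, Followup chain 2 inoperative=not → no input occurs → does not occur.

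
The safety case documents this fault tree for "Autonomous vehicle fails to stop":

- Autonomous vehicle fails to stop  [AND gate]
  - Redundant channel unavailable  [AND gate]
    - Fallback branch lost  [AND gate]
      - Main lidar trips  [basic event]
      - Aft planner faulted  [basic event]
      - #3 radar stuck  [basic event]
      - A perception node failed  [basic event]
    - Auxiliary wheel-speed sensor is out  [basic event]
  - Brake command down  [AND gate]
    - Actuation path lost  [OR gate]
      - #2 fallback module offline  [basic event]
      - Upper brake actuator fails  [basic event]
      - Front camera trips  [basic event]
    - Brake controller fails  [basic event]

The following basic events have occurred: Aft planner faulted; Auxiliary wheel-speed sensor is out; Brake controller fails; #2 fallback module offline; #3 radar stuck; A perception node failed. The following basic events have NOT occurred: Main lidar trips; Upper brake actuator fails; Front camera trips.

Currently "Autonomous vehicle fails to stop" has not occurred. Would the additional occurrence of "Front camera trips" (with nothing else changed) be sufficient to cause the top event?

Counterfactual: set "Front camera trips" to occurred.
Fallback branch lost [AND]: Main lidar trips=not, Aft planner faulted=occurs, #3 radar stuck=occurs, A perception node failed=occurs → not all inputs occur → does not occur.
Redundant channel unavailable [AND]: Fallback branch lost=not, Auxiliary wheel-speed sensor is out=occurs → not all inputs occur → does not occur.
Actuation path lost [OR]: #2 fallback module offline=occurs, Upper brake actuator fails=not, Front camera trips=occurs → at least one input occurs → occurs.
Brake command down [AND]: Actuation path lost=occurs, Brake controller fails=occurs → all inputs occur → occurs.
Autonomous vehicle fails to stop [AND]: Redundant channel unavailable=not, Brake command down=occurs → not all inputs occur → does not occur.

No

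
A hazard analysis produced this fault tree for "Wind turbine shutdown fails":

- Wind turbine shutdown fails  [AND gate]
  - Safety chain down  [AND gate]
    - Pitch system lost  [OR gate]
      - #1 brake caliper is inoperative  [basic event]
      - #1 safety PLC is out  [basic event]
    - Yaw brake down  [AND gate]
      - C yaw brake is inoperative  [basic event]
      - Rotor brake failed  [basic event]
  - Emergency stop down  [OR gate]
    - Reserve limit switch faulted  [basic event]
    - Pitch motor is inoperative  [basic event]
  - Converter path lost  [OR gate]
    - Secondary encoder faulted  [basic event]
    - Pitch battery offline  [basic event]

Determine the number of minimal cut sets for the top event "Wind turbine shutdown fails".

8

Pitch system lost [OR]: union of children's cut sets → 2 cut set(s).
Yaw brake down [AND]: one cut set from each child combined → 1 × 1 = 1 cut set(s).
Safety chain down [AND]: one cut set from each child combined → 2 × 1 = 2 cut set(s).
Emergency stop down [OR]: union of children's cut sets → 2 cut set(s).
Converter path lost [OR]: union of children's cut sets → 2 cut set(s).
Wind turbine shutdown fails [AND]: one cut set from each child combined → 2 × 2 × 2 = 8 cut set(s).
Minimal cut sets: {#1 brake caliper is inoperative, C yaw brake is inoperative, Reserve limit switch faulted, Rotor brake failed, Secondary encoder faulted}; {#1 brake caliper is inoperative, C yaw brake is inoperative, Pitch battery offline, Reserve limit switch faulted, Rotor brake failed}; {#1 brake caliper is inoperative, C yaw brake is inoperative, Pitch motor is inoperative, Rotor brake failed, Secondary encoder faulted}; {#1 brake caliper is inoperative, C yaw brake is inoperative, Pitch battery offline, Pitch motor is inoperative, Rotor brake failed}; {#1 safety PLC is out, C yaw brake is inoperative, Reserve limit switch faulted, Rotor brake failed, Secondary encoder faulted}; {#1 safety PLC is out, C yaw brake is inoperative, Pitch battery offline, Reserve limit switch faulted, Rotor brake failed}; {#1 safety PLC is out, C yaw brake is inoperative, Pitch motor is inoperative, Rotor brake failed, Secondary encoder faulted}; {#1 safety PLC is out, C yaw brake is inoperative, Pitch battery offline, Pitch motor is inoperative, Rotor brake failed}.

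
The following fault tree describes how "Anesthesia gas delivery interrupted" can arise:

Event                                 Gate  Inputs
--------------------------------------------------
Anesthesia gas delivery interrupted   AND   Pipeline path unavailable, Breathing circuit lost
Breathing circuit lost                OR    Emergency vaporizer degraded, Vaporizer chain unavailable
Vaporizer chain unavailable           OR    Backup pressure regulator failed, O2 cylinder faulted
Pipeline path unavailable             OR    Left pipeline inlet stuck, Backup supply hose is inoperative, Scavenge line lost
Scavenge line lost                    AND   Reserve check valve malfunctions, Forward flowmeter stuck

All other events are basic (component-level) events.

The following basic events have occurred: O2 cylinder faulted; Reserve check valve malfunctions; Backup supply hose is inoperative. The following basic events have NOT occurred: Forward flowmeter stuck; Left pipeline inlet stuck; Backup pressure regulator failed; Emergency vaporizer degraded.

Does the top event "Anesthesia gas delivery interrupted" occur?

Yes

Scavenge line lost [AND]: Reserve check valve malfunctions=occurs, Forward flowmeter stuck=not → not all inputs occur → does not occur.
Pipeline path unavailable [OR]: Left pipeline inlet stuck=not, Backup supply hose is inoperative=occurs, Scavenge line lost=not → at least one input occurs → occurs.
Vaporizer chain unavailable [OR]: Backup pressure regulator failed=not, O2 cylinder faulted=occurs → at least one input occurs → occurs.
Breathing circuit lost [OR]: Emergency vaporizer degraded=not, Vaporizer chain unavailable=occurs → at least one input occurs → occurs.
Anesthesia gas delivery interrupted [AND]: Pipeline path unavailable=occurs, Breathing circuit lost=occurs → all inputs occur → occurs.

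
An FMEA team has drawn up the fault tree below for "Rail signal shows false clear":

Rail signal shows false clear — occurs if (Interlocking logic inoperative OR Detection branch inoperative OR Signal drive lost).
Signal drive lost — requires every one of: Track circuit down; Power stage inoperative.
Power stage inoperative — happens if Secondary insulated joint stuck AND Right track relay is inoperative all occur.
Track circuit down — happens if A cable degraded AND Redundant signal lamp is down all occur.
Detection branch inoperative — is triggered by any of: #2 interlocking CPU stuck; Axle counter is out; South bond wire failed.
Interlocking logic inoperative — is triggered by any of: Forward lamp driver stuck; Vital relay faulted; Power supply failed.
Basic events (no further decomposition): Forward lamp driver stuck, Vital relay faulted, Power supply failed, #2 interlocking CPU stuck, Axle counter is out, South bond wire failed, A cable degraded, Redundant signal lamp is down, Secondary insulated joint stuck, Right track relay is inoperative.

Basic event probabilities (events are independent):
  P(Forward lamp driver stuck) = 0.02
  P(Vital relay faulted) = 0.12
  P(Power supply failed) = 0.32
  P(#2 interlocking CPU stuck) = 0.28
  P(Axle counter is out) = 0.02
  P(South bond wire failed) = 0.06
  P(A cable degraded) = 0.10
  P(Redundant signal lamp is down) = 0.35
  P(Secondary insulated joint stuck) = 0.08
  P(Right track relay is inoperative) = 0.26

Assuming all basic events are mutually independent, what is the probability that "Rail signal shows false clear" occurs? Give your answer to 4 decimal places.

0.6113

P(Interlocking logic inoperative) [OR] = 1 − (1−0.02) × (1−0.12) × (1−0.32) = 0.413568
P(Detection branch inoperative) [OR] = 1 − (1−0.28) × (1−0.02) × (1−0.06) = 0.336736
P(Track circuit down) [AND] = 0.10 × 0.35 = 0.035000
P(Power stage inoperative) [AND] = 0.08 × 0.26 = 0.020800
P(Signal drive lost) [AND] = 0.035000 × 0.020800 = 0.000728
P(Rail signal shows false clear) [OR] = 1 − (1−0.413568) × (1−0.336736) × (1−0.000728) = 0.611324
Rounded to 4 decimal places: P(Rail signal shows false clear) ≈ 0.6113.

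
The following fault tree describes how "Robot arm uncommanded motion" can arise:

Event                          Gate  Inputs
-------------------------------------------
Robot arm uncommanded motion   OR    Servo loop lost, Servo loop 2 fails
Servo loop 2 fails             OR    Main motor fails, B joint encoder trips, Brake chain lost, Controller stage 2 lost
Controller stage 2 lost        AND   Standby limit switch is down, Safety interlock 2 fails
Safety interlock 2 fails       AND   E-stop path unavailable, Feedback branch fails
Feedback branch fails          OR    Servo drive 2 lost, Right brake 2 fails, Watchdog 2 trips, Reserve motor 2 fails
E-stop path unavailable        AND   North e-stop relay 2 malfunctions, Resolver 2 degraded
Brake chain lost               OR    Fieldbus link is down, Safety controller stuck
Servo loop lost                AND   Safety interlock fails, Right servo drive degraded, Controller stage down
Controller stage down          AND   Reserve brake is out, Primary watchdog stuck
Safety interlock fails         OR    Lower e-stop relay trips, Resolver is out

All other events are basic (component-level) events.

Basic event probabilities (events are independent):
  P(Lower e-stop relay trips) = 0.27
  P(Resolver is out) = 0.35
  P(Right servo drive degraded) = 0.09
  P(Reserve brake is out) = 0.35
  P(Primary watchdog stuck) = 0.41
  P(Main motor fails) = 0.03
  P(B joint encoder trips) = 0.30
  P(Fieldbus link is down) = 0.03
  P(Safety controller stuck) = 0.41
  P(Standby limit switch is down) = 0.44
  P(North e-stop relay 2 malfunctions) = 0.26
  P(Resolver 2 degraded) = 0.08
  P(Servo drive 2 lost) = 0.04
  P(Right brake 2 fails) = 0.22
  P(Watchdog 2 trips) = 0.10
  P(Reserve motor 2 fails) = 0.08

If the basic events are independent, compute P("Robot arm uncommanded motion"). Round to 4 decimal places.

0.6154

P(Safety interlock fails) [OR] = 1 − (1−0.27) × (1−0.35) = 0.525500
P(Controller stage down) [AND] = 0.35 × 0.41 = 0.143500
P(Servo loop lost) [AND] = 0.525500 × 0.09 × 0.143500 = 0.006787
P(Brake chain lost) [OR] = 1 − (1−0.03) × (1−0.41) = 0.427700
P(E-stop path unavailable) [AND] = 0.26 × 0.08 = 0.020800
P(Feedback branch fails) [OR] = 1 − (1−0.04) × (1−0.22) × (1−0.10) × (1−0.08) = 0.379994
P(Safety interlock 2 fails) [AND] = 0.020800 × 0.379994 = 0.007904
P(Controller stage 2 lost) [AND] = 0.44 × 0.007904 = 0.003478
P(Servo loop 2 fails) [OR] = 1 − (1−0.03) × (1−0.30) × (1−0.427700) × (1−0.003478) = 0.612760
P(Robot arm uncommanded motion) [OR] = 1 − (1−0.006787) × (1−0.612760) = 0.615388
Rounded to 4 decimal places: P(Robot arm uncommanded motion) ≈ 0.6154.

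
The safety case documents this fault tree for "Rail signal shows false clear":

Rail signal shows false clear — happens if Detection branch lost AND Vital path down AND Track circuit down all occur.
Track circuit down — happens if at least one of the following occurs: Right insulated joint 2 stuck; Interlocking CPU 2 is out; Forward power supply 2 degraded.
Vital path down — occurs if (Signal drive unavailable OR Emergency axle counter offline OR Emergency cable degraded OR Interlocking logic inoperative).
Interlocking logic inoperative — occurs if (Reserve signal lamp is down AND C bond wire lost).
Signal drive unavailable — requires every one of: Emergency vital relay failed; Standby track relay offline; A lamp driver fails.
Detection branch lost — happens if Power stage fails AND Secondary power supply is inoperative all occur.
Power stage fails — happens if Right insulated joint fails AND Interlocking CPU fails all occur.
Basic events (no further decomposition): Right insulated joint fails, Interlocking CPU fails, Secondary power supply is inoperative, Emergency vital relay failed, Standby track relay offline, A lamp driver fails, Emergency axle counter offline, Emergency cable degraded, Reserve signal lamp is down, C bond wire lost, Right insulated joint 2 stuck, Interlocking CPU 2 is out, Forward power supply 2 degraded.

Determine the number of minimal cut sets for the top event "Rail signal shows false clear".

Power stage fails [AND]: one cut set from each child combined → 1 × 1 = 1 cut set(s).
Detection branch lost [AND]: one cut set from each child combined → 1 × 1 = 1 cut set(s).
Signal drive unavailable [AND]: one cut set from each child combined → 1 × 1 × 1 = 1 cut set(s).
Interlocking logic inoperative [AND]: one cut set from each child combined → 1 × 1 = 1 cut set(s).
Vital path down [OR]: union of children's cut sets → 4 cut set(s).
Track circuit down [OR]: union of children's cut sets → 3 cut set(s).
Rail signal shows false clear [AND]: one cut set from each child combined → 1 × 4 × 3 = 12 cut set(s).

12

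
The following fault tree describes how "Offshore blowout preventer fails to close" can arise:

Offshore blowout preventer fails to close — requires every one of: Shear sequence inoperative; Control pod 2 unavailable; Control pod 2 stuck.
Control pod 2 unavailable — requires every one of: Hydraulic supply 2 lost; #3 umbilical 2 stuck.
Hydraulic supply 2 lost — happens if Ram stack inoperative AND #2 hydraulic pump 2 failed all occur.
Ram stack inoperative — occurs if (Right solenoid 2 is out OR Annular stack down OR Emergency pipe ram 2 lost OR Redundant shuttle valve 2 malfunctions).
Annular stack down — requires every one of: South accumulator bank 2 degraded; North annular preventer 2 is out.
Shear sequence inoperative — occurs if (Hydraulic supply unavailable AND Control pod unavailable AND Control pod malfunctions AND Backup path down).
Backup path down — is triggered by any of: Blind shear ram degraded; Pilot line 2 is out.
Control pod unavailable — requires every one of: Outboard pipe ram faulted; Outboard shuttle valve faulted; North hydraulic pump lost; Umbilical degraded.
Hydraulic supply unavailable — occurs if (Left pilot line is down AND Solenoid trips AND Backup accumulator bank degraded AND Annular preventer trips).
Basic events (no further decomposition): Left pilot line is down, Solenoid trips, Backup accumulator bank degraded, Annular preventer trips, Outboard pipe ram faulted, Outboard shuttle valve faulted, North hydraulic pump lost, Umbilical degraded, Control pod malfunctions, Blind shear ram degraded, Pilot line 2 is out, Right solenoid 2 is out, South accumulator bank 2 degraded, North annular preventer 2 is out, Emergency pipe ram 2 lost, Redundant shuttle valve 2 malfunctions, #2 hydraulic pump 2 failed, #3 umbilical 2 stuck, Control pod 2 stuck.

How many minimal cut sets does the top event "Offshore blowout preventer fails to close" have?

8

Hydraulic supply unavailable [AND]: one cut set from each child combined → 1 × 1 × 1 × 1 = 1 cut set(s).
Control pod unavailable [AND]: one cut set from each child combined → 1 × 1 × 1 × 1 = 1 cut set(s).
Backup path down [OR]: union of children's cut sets → 2 cut set(s).
Shear sequence inoperative [AND]: one cut set from each child combined → 1 × 1 × 1 × 2 = 2 cut set(s).
Annular stack down [AND]: one cut set from each child combined → 1 × 1 = 1 cut set(s).
Ram stack inoperative [OR]: union of children's cut sets → 4 cut set(s).
Hydraulic supply 2 lost [AND]: one cut set from each child combined → 4 × 1 = 4 cut set(s).
Control pod 2 unavailable [AND]: one cut set from each child combined → 4 × 1 = 4 cut set(s).
Offshore blowout preventer fails to close [AND]: one cut set from each child combined → 2 × 4 × 1 = 8 cut set(s).
Minimal cut sets: {#2 hydraulic pump 2 failed, #3 umbilical 2 stuck, Annular preventer trips, Backup accumulator bank degraded, Blind shear ram degraded, Control pod 2 stuck, Control pod malfunctions, Left pilot line is down, North hydraulic pump lost, Outboard pipe ram faulted, Outboard shuttle valve faulted, Right solenoid 2 is out, Solenoid trips, Umbilical degraded}; {#2 hydraulic pump 2 failed, #3 umbilical 2 stuck, Annular preventer trips, Backup accumulator bank degraded, Blind shear ram degraded, Control pod 2 stuck, Control pod malfunctions, Left pilot line is down, North annular preventer 2 is out, North hydraulic pump lost, Outboard pipe ram faulted, Outboard shuttle valve faulted, Solenoid trips, South accumulator bank 2 degraded, Umbilical degraded}; {#2 hydraulic pump 2 failed, #3 umbilical 2 stuck, Annular preventer trips, Backup accumulator bank degraded, Blind shear ram degraded, Control pod 2 stuck, Control pod malfunctions, Emergency pipe ram 2 lost, Left pilot line is down, North hydraulic pump lost, Outboard pipe ram faulted, Outboard shuttle valve faulted, Solenoid trips, Umbilical degraded}; {#2 hydraulic pump 2 failed, #3 umbilical 2 stuck, Annular preventer trips, Backup accumulator bank degraded, Blind shear ram degraded, Control pod 2 stuck, Control pod malfunctions, Left pilot line is down, North hydraulic pump lost, Outboard pipe ram faulted, Outboard shuttle valve faulted, Redundant shuttle valve 2 malfunctions, Solenoid trips, Umbilical degraded}; {#2 hydraulic pump 2 failed, #3 umbilical 2 stuck, Annular preventer trips, Backup accumulator bank degraded, Control pod 2 stuck, Control pod malfunctions, Left pilot line is down, North hydraulic pump lost, Outboard pipe ram faulted, Outboard shuttle valve faulted, Pilot line 2 is out, Right solenoid 2 is out, Solenoid trips, Umbilical degraded}; {#2 hydraulic pump 2 failed, #3 umbilical 2 stuck, Annular preventer trips, Backup accumulator bank degraded, Control pod 2 stuck, Control pod malfunctions, Left pilot line is down, North annular preventer 2 is out, North hydraulic pump lost, Outboard pipe ram faulted, Outboard shuttle valve faulted, Pilot line 2 is out, Solenoid trips, South accumulator bank 2 degraded, Umbilical degraded}; {#2 hydraulic pump 2 failed, #3 umbilical 2 stuck, Annular preventer trips, Backup accumulator bank degraded, Control pod 2 stuck, Control pod malfunctions, Emergency pipe ram 2 lost, Left pilot line is down, North hydraulic pump lost, Outboard pipe ram faulted, Outboard shuttle valve faulted, Pilot line 2 is out, Solenoid trips, Umbilical degraded}; {#2 hydraulic pump 2 failed, #3 umbilical 2 stuck, Annular preventer trips, Backup accumulator bank degraded, Control pod 2 stuck, Control pod malfunctions, Left pilot line is down, North hydraulic pump lost, Outboard pipe ram faulted, Outboard shuttle valve faulted, Pilot line 2 is out, Redundant shuttle valve 2 malfunctions, Solenoid trips, Umbilical degraded}.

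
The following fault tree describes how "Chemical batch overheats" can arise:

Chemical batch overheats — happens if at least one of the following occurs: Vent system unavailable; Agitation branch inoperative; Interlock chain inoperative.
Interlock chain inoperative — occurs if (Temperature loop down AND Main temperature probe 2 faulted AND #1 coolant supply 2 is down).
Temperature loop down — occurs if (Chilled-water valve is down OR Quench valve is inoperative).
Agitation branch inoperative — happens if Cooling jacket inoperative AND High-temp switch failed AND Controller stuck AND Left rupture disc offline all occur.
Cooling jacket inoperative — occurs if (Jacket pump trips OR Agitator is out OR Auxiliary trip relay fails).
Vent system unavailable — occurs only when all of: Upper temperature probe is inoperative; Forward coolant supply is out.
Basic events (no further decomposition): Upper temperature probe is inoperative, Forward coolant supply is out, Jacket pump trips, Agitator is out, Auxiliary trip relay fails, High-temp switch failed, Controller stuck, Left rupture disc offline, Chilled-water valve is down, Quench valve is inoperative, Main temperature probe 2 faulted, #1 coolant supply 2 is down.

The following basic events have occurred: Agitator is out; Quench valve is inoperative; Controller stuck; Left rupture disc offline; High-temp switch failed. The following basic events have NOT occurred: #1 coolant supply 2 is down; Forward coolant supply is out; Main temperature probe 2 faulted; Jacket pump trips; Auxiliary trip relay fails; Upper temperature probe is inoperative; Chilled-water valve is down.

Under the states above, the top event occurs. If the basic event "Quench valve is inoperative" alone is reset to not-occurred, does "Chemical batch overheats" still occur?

Yes

Counterfactual: set "Quench valve is inoperative" to not occurred.
Vent system unavailable [AND]: Upper temperature probe is inoperative=not, Forward coolant supply is out=not → not all inputs occur → does not occur.
Cooling jacket inoperative [OR]: Jacket pump trips=not, Agitator is out=occurs, Auxiliary trip relay fails=not → at least one input occurs → occurs.
Agitation branch inoperative [AND]: Cooling jacket inoperative=occurs, High-temp switch failed=occurs, Controller stuck=occurs, Left rupture disc offline=occurs → all inputs occur → occurs.
Temperature loop down [OR]: Chilled-water valve is down=not, Quench valve is inoperative=not → no input occurs → does not occur.
Interlock chain inoperative [AND]: Temperature loop down=not, Main temperature probe 2 faulted=not, #1 coolant supply 2 is down=not → not all inputs occur → does not occur.
Chemical batch overheats [OR]: Vent system unavailable=not, Agitation branch inoperative=occurs, Interlock chain inoperative=not → at least one input occurs → occurs.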